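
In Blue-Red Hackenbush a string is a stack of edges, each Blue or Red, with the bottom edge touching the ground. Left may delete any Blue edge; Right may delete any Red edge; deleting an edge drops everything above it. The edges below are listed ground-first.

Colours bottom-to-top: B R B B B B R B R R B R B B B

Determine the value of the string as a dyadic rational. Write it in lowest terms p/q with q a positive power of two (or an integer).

B: Left { 0 }, Right { ∅ } ⇒ simplest 1
BR: Left { 0 }, Right { 1 } ⇒ simplest 1/2
BRB: Left { 0; 1/2 }, Right { 1 } ⇒ simplest 3/4
BRBB: Left { 0; 1/2; 3/4 }, Right { 1 } ⇒ simplest 7/8
BRBBB: Left { 0; 1/2; 3/4; 7/8 }, Right { 1 } ⇒ simplest 15/16
BRBBBB: Left { 0; 1/2; 3/4; 7/8; 15/16 }, Right { 1 } ⇒ simplest 31/32
BRBBBBR: Left { 0; 1/2; 3/4; 7/8; 15/16 }, Right { 31/32; 1 } ⇒ simplest 61/64
BRBBBBRB: Left { 0; 1/2; 3/4; 7/8; 15/16; 61/64 }, Right { 31/32; 1 } ⇒ simplest 123/128
BRBBBBRBR: Left { 0; 1/2; 3/4; 7/8; 15/16; 61/64 }, Right { 123/128; 31/32; 1 } ⇒ simplest 245/256
BRBBBBRBRR: Left { 0; 1/2; 3/4; 7/8; 15/16; 61/64 }, Right { 245/256; 123/128; 31/32; 1 } ⇒ simplest 489/512
BRBBBBRBRRB: Left { 0; 1/2; 3/4; 7/8; 15/16; 61/64; 489/512 }, Right { 245/256; 123/128; 31/32; 1 } ⇒ simplest 979/1024
BRBBBBRBRRBR: Left { 0; 1/2; 3/4; 7/8; 15/16; 61/64; 489/512 }, Right { 979/1024; 245/256; 123/128; 31/32; 1 } ⇒ simplest 1957/2048
BRBBBBRBRRBRB: Left { 0; 1/2; 3/4; 7/8; 15/16; 61/64; 489/512; 1957/2048 }, Right { 979/1024; 245/256; 123/128; 31/32; 1 } ⇒ simplest 3915/4096
BRBBBBRBRRBRBB: Left { 0; 1/2; 3/4; 7/8; 15/16; 61/64; 489/512; 1957/2048; 3915/4096 }, Right { 979/1024; 245/256; 123/128; 31/32; 1 } ⇒ simplest 7831/8192
BRBBBBRBRRBRBBB: Left { 0; 1/2; 3/4; 7/8; 15/16; 61/64; 489/512; 1957/2048; 3915/4096; 7831/8192 }, Right { 979/1024; 245/256; 123/128; 31/32; 1 } ⇒ simplest 15663/16384

15663/16384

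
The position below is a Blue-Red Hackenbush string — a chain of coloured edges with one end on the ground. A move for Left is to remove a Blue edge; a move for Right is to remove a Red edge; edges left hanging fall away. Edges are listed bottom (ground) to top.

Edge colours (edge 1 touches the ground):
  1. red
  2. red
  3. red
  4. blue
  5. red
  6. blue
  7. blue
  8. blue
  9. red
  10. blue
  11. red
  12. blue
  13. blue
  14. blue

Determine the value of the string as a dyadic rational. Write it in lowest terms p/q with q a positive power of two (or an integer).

-5201/2048

Build val(s[:k]) for k = 1..14, string s = red red red blue red blue blue blue red blue red blue blue blue.
step 1: add red to get r; options L={  } R={ 0 } ⇒ -1
step 2: add red to get rr; options L={  } R={ -1, 0 } ⇒ -2
step 3: add red to get rrr; options L={  } R={ -2, -1, 0 } ⇒ -3
step 4: add blue to get rrrb; options L={ -3 } R={ -2, -1, 0 } ⇒ -5/2
step 5: add red to get rrrbr; options L={ -3 } R={ -5/2, -2, -1, 0 } ⇒ -11/4
step 6: add blue to get rrrbrb; options L={ -3, -11/4 } R={ -5/2, -2, -1, 0 } ⇒ -21/8
step 7: add blue to get rrrbrbb; options L={ -3, -11/4, -21/8 } R={ -5/2, -2, -1, 0 } ⇒ -41/16
step 8: add blue to get rrrbrbbb; options L={ -3, -11/4, -21/8, -41/16 } R={ -5/2, -2, -1, 0 } ⇒ -81/32
step 9: add red to get rrrbrbbbr; options L={ -3, -11/4, -21/8, -41/16 } R={ -81/32, -5/2, -2, -1, 0 } ⇒ -163/64
step 10: add blue to get rrrbrbbbrb; options L={ -3, -11/4, -21/8, -41/16, -163/64 } R={ -81/32, -5/2, -2, -1, 0 } ⇒ -325/128
step 11: add red to get rrrbrbbbrbr; options L={ -3, -11/4, -21/8, -41/16, -163/64 } R={ -325/128, -81/32, -5/2, -2, -1, 0 } ⇒ -651/256
step 12: add blue to get rrrbrbbbrbrb; options L={ -3, -11/4, -21/8, -41/16, -163/64, -651/256 } R={ -325/128, -81/32, -5/2, -2, -1, 0 } ⇒ -1301/512
step 13: add blue to get rrrbrbbbrbrbb; options L={ -3, -11/4, -21/8, -41/16, -163/64, -651/256, -1301/512 } R={ -325/128, -81/32, -5/2, -2, -1, 0 } ⇒ -2601/1024
step 14: add blue to get rrrbrbbbrbrbbb; options L={ -3, -11/4, -21/8, -41/16, -163/64, -651/256, -1301/512, -2601/1024 } R={ -325/128, -81/32, -5/2, -2, -1, 0 } ⇒ -5201/2048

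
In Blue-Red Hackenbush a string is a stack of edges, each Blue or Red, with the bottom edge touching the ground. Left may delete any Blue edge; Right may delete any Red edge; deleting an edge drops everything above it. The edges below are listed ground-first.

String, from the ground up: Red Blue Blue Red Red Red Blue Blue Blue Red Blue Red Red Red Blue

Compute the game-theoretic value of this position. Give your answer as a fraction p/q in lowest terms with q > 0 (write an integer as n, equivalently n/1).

edge 1 of 15 (Red): { (no moves) | 0 } -> -1
edge 2 of 15 (Blue): { -1 | 0 } -> -1/2
edge 3 of 15 (Blue): { -1, -1/2 | 0 } -> -1/4
edge 4 of 15 (Red): { -1, -1/2 | -1/4, 0 } -> -3/8
edge 5 of 15 (Red): { -1, -1/2 | -3/8, -1/4, 0 } -> -7/16
edge 6 of 15 (Red): { -1, -1/2 | -7/16, -3/8, -1/4, 0 } -> -15/32
edge 7 of 15 (Blue): { -1, -1/2, -15/32 | -7/16, -3/8, -1/4, 0 } -> -29/64
edge 8 of 15 (Blue): { -1, -1/2, -15/32, -29/64 | -7/16, -3/8, -1/4, 0 } -> -57/128
edge 9 of 15 (Blue): { -1, -1/2, -15/32, -29/64, -57/128 | -7/16, -3/8, -1/4, 0 } -> -113/256
edge 10 of 15 (Red): { -1, -1/2, -15/32, -29/64, -57/128 | -113/256, -7/16, -3/8, -1/4, 0 } -> -227/512
edge 11 of 15 (Blue): { -1, -1/2, -15/32, -29/64, -57/128, -227/512 | -113/256, -7/16, -3/8, -1/4, 0 } -> -453/1024
edge 12 of 15 (Red): { -1, -1/2, -15/32, -29/64, -57/128, -227/512 | -453/1024, -113/256, -7/16, -3/8, -1/4, 0 } -> -907/2048
edge 13 of 15 (Red): { -1, -1/2, -15/32, -29/64, -57/128, -227/512 | -907/2048, -453/1024, -113/256, -7/16, -3/8, -1/4, 0 } -> -1815/4096
edge 14 of 15 (Red): { -1, -1/2, -15/32, -29/64, -57/128, -227/512 | -1815/4096, -907/2048, -453/1024, -113/256, -7/16, -3/8, -1/4, 0 } -> -3631/8192
edge 15 of 15 (Blue): { -1, -1/2, -15/32, -29/64, -57/128, -227/512, -3631/8192 | -1815/4096, -907/2048, -453/1024, -113/256, -7/16, -3/8, -1/4, 0 } -> -7261/16384

-7261/16384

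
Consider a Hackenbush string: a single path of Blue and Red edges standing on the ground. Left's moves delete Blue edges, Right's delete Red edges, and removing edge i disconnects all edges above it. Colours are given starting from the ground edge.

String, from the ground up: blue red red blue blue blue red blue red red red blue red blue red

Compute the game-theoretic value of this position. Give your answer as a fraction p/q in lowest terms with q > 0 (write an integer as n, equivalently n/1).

b: Left { 0 }, Right { none } => simplest 1
br: Left { 0 }, Right { 1 } => simplest 1/2
brr: Left { 0 }, Right { 1/2; 1 } => simplest 1/4
brrb: Left { 0; 1/4 }, Right { 1/2; 1 } => simplest 3/8
brrbb: Left { 0; 1/4; 3/8 }, Right { 1/2; 1 } => simplest 7/16
brrbbb: Left { 0; 1/4; 3/8; 7/16 }, Right { 1/2; 1 } => simplest 15/32
brrbbbr: Left { 0; 1/4; 3/8; 7/16 }, Right { 15/32; 1/2; 1 } => simplest 29/64
brrbbbrb: Left { 0; 1/4; 3/8; 7/16; 29/64 }, Right { 15/32; 1/2; 1 } => simplest 59/128
brrbbbrbr: Left { 0; 1/4; 3/8; 7/16; 29/64 }, Right { 59/128; 15/32; 1/2; 1 } => simplest 117/256
brrbbbrbrr: Left { 0; 1/4; 3/8; 7/16; 29/64 }, Right { 117/256; 59/128; 15/32; 1/2; 1 } => simplest 233/512
brrbbbrbrrr: Left { 0; 1/4; 3/8; 7/16; 29/64 }, Right { 233/512; 117/256; 59/128; 15/32; 1/2; 1 } => simplest 465/1024
brrbbbrbrrrb: Left { 0; 1/4; 3/8; 7/16; 29/64; 465/1024 }, Right { 233/512; 117/256; 59/128; 15/32; 1/2; 1 } => simplest 931/2048
brrbbbrbrrrbr: Left { 0; 1/4; 3/8; 7/16; 29/64; 465/1024 }, Right { 931/2048; 233/512; 117/256; 59/128; 15/32; 1/2; 1 } => simplest 1861/4096
brrbbbrbrrrbrb: Left { 0; 1/4; 3/8; 7/16; 29/64; 465/1024; 1861/4096 }, Right { 931/2048; 233/512; 117/256; 59/128; 15/32; 1/2; 1 } => simplest 3723/8192
brrbbbrbrrrbrbr: Left { 0; 1/4; 3/8; 7/16; 29/64; 465/1024; 1861/4096 }, Right { 3723/8192; 931/2048; 233/512; 117/256; 59/128; 15/32; 1/2; 1 } => simplest 7445/16384

7445/16384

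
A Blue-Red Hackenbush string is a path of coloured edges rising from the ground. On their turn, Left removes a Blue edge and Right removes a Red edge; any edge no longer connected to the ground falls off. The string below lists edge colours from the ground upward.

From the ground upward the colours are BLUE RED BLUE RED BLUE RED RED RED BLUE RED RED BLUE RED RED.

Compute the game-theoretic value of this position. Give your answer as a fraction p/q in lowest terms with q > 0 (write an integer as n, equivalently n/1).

Recurse on prefixes of the 14-edge string BLUE RED BLUE RED BLUE RED RED RED BLUE RED RED BLUE RED RED:
edge 1 of 14 (BLUE): { 0 | ∅ } -> 1
edge 2 of 14 (RED): { 0 | 1 } -> 1/2
edge 3 of 14 (BLUE): { 0; 1/2 | 1 } -> 3/4
edge 4 of 14 (RED): { 0; 1/2 | 3/4; 1 } -> 5/8
edge 5 of 14 (BLUE): { 0; 1/2; 5/8 | 3/4; 1 } -> 11/16
edge 6 of 14 (RED): { 0; 1/2; 5/8 | 11/16; 3/4; 1 } -> 21/32
edge 7 of 14 (RED): { 0; 1/2; 5/8 | 21/32; 11/16; 3/4; 1 } -> 41/64
edge 8 of 14 (RED): { 0; 1/2; 5/8 | 41/64; 21/32; 11/16; 3/4; 1 } -> 81/128
edge 9 of 14 (BLUE): { 0; 1/2; 5/8; 81/128 | 41/64; 21/32; 11/16; 3/4; 1 } -> 163/256
edge 10 of 14 (RED): { 0; 1/2; 5/8; 81/128 | 163/256; 41/64; 21/32; 11/16; 3/4; 1 } -> 325/512
edge 11 of 14 (RED): { 0; 1/2; 5/8; 81/128 | 325/512; 163/256; 41/64; 21/32; 11/16; 3/4; 1 } -> 649/1024
edge 12 of 14 (BLUE): { 0; 1/2; 5/8; 81/128; 649/1024 | 325/512; 163/256; 41/64; 21/32; 11/16; 3/4; 1 } -> 1299/2048
edge 13 of 14 (RED): { 0; 1/2; 5/8; 81/128; 649/1024 | 1299/2048; 325/512; 163/256; 41/64; 21/32; 11/16; 3/4; 1 } -> 2597/4096
edge 14 of 14 (RED): { 0; 1/2; 5/8; 81/128; 649/1024 | 2597/4096; 1299/2048; 325/512; 163/256; 41/64; 21/32; 11/16; 3/4; 1 } -> 5193/8192

5193/8192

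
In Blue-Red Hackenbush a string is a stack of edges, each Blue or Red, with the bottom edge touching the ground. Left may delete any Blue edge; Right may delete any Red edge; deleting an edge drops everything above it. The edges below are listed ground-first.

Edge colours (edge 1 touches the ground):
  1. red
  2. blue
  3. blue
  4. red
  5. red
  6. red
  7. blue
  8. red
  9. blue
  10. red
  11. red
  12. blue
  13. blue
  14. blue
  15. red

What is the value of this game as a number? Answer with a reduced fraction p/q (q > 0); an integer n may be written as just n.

-7523/16384

edge 1 of 15 (red): { (no moves) | 0 } ⇒ -1
edge 2 of 15 (blue): { -1 | 0 } ⇒ -1/2
edge 3 of 15 (blue): { -1, -1/2 | 0 } ⇒ -1/4
edge 4 of 15 (red): { -1, -1/2 | -1/4, 0 } ⇒ -3/8
edge 5 of 15 (red): { -1, -1/2 | -3/8, -1/4, 0 } ⇒ -7/16
edge 6 of 15 (red): { -1, -1/2 | -7/16, -3/8, -1/4, 0 } ⇒ -15/32
edge 7 of 15 (blue): { -1, -1/2, -15/32 | -7/16, -3/8, -1/4, 0 } ⇒ -29/64
edge 8 of 15 (red): { -1, -1/2, -15/32 | -29/64, -7/16, -3/8, -1/4, 0 } ⇒ -59/128
edge 9 of 15 (blue): { -1, -1/2, -15/32, -59/128 | -29/64, -7/16, -3/8, -1/4, 0 } ⇒ -117/256
edge 10 of 15 (red): { -1, -1/2, -15/32, -59/128 | -117/256, -29/64, -7/16, -3/8, -1/4, 0 } ⇒ -235/512
edge 11 of 15 (red): { -1, -1/2, -15/32, -59/128 | -235/512, -117/256, -29/64, -7/16, -3/8, -1/4, 0 } ⇒ -471/1024
edge 12 of 15 (blue): { -1, -1/2, -15/32, -59/128, -471/1024 | -235/512, -117/256, -29/64, -7/16, -3/8, -1/4, 0 } ⇒ -941/2048
edge 13 of 15 (blue): { -1, -1/2, -15/32, -59/128, -471/1024, -941/2048 | -235/512, -117/256, -29/64, -7/16, -3/8, -1/4, 0 } ⇒ -1881/4096
edge 14 of 15 (blue): { -1, -1/2, -15/32, -59/128, -471/1024, -941/2048, -1881/4096 | -235/512, -117/256, -29/64, -7/16, -3/8, -1/4, 0 } ⇒ -3761/8192
edge 15 of 15 (red): { -1, -1/2, -15/32, -59/128, -471/1024, -941/2048, -1881/4096 | -3761/8192, -235/512, -117/256, -29/64, -7/16, -3/8, -1/4, 0 } ⇒ -7523/16384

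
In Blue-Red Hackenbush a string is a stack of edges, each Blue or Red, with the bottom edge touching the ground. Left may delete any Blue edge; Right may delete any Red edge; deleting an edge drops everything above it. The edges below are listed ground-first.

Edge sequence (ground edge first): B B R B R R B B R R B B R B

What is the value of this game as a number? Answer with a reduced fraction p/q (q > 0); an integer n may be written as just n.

6555/4096

Build g(s[:k]) for k = 1..14, string s = B B R B R R B B R R B B R B.
g_1 [B]  L=[0]  R=[—]  => 1
g_2 [BB]  L=[0, 1]  R=[—]  => 2
g_3 [BBR]  L=[0, 1]  R=[2]  => 3/2
g_4 [BBRB]  L=[0, 1, 3/2]  R=[2]  => 7/4
g_5 [BBRBR]  L=[0, 1, 3/2]  R=[7/4, 2]  => 13/8
g_6 [BBRBRR]  L=[0, 1, 3/2]  R=[13/8, 7/4, 2]  => 25/16
g_7 [BBRBRRB]  L=[0, 1, 3/2, 25/16]  R=[13/8, 7/4, 2]  => 51/32
g_8 [BBRBRRBB]  L=[0, 1, 3/2, 25/16, 51/32]  R=[13/8, 7/4, 2]  => 103/64
g_9 [BBRBRRBBR]  L=[0, 1, 3/2, 25/16, 51/32]  R=[103/64, 13/8, 7/4, 2]  => 205/128
g_10 [BBRBRRBBRR]  L=[0, 1, 3/2, 25/16, 51/32]  R=[205/128, 103/64, 13/8, 7/4, 2]  => 409/256
g_11 [BBRBRRBBRRB]  L=[0, 1, 3/2, 25/16, 51/32, 409/256]  R=[205/128, 103/64, 13/8, 7/4, 2]  => 819/512
g_12 [BBRBRRBBRRBB]  L=[0, 1, 3/2, 25/16, 51/32, 409/256, 819/512]  R=[205/128, 103/64, 13/8, 7/4, 2]  => 1639/1024
g_13 [BBRBRRBBRRBBR]  L=[0, 1, 3/2, 25/16, 51/32, 409/256, 819/512]  R=[1639/1024, 205/128, 103/64, 13/8, 7/4, 2]  => 3277/2048
g_14 [BBRBRRBBRRBBRB]  L=[0, 1, 3/2, 25/16, 51/32, 409/256, 819/512, 3277/2048]  R=[1639/1024, 205/128, 103/64, 13/8, 7/4, 2]  => 6555/4096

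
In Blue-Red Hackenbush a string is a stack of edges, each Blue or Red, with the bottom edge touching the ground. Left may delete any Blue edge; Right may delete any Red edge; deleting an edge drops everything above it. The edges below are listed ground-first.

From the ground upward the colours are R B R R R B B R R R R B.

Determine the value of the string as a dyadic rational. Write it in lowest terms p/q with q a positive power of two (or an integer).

Build v(s[:k]) for k = 1..12, string s = R B R R R B B R R R R B.
v_1 [R]  L=[(no moves)]  R=[0]  gives -1
v_2 [RB]  L=[-1]  R=[0]  gives -1/2
v_3 [RBR]  L=[-1]  R=[-1/2, 0]  gives -3/4
v_4 [RBRR]  L=[-1]  R=[-3/4, -1/2, 0]  gives -7/8
v_5 [RBRRR]  L=[-1]  R=[-7/8, -3/4, -1/2, 0]  gives -15/16
v_6 [RBRRRB]  L=[-1, -15/16]  R=[-7/8, -3/4, -1/2, 0]  gives -29/32
v_7 [RBRRRBB]  L=[-1, -15/16, -29/32]  R=[-7/8, -3/4, -1/2, 0]  gives -57/64
v_8 [RBRRRBBR]  L=[-1, -15/16, -29/32]  R=[-57/64, -7/8, -3/4, -1/2, 0]  gives -115/128
v_9 [RBRRRBBRR]  L=[-1, -15/16, -29/32]  R=[-115/128, -57/64, -7/8, -3/4, -1/2, 0]  gives -231/256
v_10 [RBRRRBBRRR]  L=[-1, -15/16, -29/32]  R=[-231/256, -115/128, -57/64, -7/8, -3/4, -1/2, 0]  gives -463/512
v_11 [RBRRRBBRRRR]  L=[-1, -15/16, -29/32]  R=[-463/512, -231/256, -115/128, -57/64, -7/8, -3/4, -1/2, 0]  gives -927/1024
v_12 [RBRRRBBRRRRB]  L=[-1, -15/16, -29/32, -927/1024]  R=[-463/512, -231/256, -115/128, -57/64, -7/8, -3/4, -1/2, 0]  gives -1853/2048

-1853/2048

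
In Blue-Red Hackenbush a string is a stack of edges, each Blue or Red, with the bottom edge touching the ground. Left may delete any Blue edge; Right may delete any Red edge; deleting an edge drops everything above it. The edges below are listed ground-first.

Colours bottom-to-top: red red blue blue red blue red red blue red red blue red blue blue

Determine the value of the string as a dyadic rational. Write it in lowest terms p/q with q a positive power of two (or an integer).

r: Left { · }, Right { 0 } → simplest -1
rr: Left { · }, Right { -1, 0 } → simplest -2
rrb: Left { -2 }, Right { -1, 0 } → simplest -3/2
rrbb: Left { -2, -3/2 }, Right { -1, 0 } → simplest -5/4
rrbbr: Left { -2, -3/2 }, Right { -5/4, -1, 0 } → simplest -11/8
rrbbrb: Left { -2, -3/2, -11/8 }, Right { -5/4, -1, 0 } → simplest -21/16
rrbbrbr: Left { -2, -3/2, -11/8 }, Right { -21/16, -5/4, -1, 0 } → simplest -43/32
rrbbrbrr: Left { -2, -3/2, -11/8 }, Right { -43/32, -21/16, -5/4, -1, 0 } → simplest -87/64
rrbbrbrrb: Left { -2, -3/2, -11/8, -87/64 }, Right { -43/32, -21/16, -5/4, -1, 0 } → simplest -173/128
rrbbrbrrbr: Left { -2, -3/2, -11/8, -87/64 }, Right { -173/128, -43/32, -21/16, -5/4, -1, 0 } → simplest -347/256
rrbbrbrrbrr: Left { -2, -3/2, -11/8, -87/64 }, Right { -347/256, -173/128, -43/32, -21/16, -5/4, -1, 0 } → simplest -695/512
rrbbrbrrbrrb: Left { -2, -3/2, -11/8, -87/64, -695/512 }, Right { -347/256, -173/128, -43/32, -21/16, -5/4, -1, 0 } → simplest -1389/1024
rrbbrbrrbrrbr: Left { -2, -3/2, -11/8, -87/64, -695/512 }, Right { -1389/1024, -347/256, -173/128, -43/32, -21/16, -5/4, -1, 0 } → simplest -2779/2048
rrbbrbrrbrrbrb: Left { -2, -3/2, -11/8, -87/64, -695/512, -2779/2048 }, Right { -1389/1024, -347/256, -173/128, -43/32, -21/16, -5/4, -1, 0 } → simplest -5557/4096
rrbbrbrrbrrbrbb: Left { -2, -3/2, -11/8, -87/64, -695/512, -2779/2048, -5557/4096 }, Right { -1389/1024, -347/256, -173/128, -43/32, -21/16, -5/4, -1, 0 } → simplest -11113/8192

-11113/8192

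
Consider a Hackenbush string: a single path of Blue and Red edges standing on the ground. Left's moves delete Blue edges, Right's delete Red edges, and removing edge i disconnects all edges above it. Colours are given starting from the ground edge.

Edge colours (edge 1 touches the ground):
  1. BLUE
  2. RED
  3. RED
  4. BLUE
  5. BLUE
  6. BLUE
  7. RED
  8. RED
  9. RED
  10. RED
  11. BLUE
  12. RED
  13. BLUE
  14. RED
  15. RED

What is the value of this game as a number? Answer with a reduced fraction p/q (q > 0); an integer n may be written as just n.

v_1 [B]  L=[0]  R=[(no moves)]  -> 1
v_2 [BR]  L=[0]  R=[1]  -> 1/2
v_3 [BRR]  L=[0]  R=[1/2; 1]  -> 1/4
v_4 [BRRB]  L=[0; 1/4]  R=[1/2; 1]  -> 3/8
v_5 [BRRBB]  L=[0; 1/4; 3/8]  R=[1/2; 1]  -> 7/16
v_6 [BRRBBB]  L=[0; 1/4; 3/8; 7/16]  R=[1/2; 1]  -> 15/32
v_7 [BRRBBBR]  L=[0; 1/4; 3/8; 7/16]  R=[15/32; 1/2; 1]  -> 29/64
v_8 [BRRBBBRR]  L=[0; 1/4; 3/8; 7/16]  R=[29/64; 15/32; 1/2; 1]  -> 57/128
v_9 [BRRBBBRRR]  L=[0; 1/4; 3/8; 7/16]  R=[57/128; 29/64; 15/32; 1/2; 1]  -> 113/256
v_10 [BRRBBBRRRR]  L=[0; 1/4; 3/8; 7/16]  R=[113/256; 57/128; 29/64; 15/32; 1/2; 1]  -> 225/512
v_11 [BRRBBBRRRRB]  L=[0; 1/4; 3/8; 7/16; 225/512]  R=[113/256; 57/128; 29/64; 15/32; 1/2; 1]  -> 451/1024
v_12 [BRRBBBRRRRBR]  L=[0; 1/4; 3/8; 7/16; 225/512]  R=[451/1024; 113/256; 57/128; 29/64; 15/32; 1/2; 1]  -> 901/2048
v_13 [BRRBBBRRRRBRB]  L=[0; 1/4; 3/8; 7/16; 225/512; 901/2048]  R=[451/1024; 113/256; 57/128; 29/64; 15/32; 1/2; 1]  -> 1803/4096
v_14 [BRRBBBRRRRBRBR]  L=[0; 1/4; 3/8; 7/16; 225/512; 901/2048]  R=[1803/4096; 451/1024; 113/256; 57/128; 29/64; 15/32; 1/2; 1]  -> 3605/8192
v_15 [BRRBBBRRRRBRBRR]  L=[0; 1/4; 3/8; 7/16; 225/512; 901/2048]  R=[3605/8192; 1803/4096; 451/1024; 113/256; 57/128; 29/64; 15/32; 1/2; 1]  -> 7209/16384

7209/16384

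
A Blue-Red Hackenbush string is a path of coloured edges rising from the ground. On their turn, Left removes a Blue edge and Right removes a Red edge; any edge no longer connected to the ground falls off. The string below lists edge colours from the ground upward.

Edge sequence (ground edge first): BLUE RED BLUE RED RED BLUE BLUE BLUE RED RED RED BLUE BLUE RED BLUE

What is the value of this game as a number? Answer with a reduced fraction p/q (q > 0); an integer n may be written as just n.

10011/16384

Recurse on prefixes of the 15-edge string BLUE RED BLUE RED RED BLUE BLUE BLUE RED RED RED BLUE BLUE RED BLUE:
B: Left { 0 }, Right { · } ⇒ simplest 1
BR: Left { 0 }, Right { 1 } ⇒ simplest 1/2
BRB: Left { 0,1/2 }, Right { 1 } ⇒ simplest 3/4
BRBR: Left { 0,1/2 }, Right { 3/4,1 } ⇒ simplest 5/8
BRBRR: Left { 0,1/2 }, Right { 5/8,3/4,1 } ⇒ simplest 9/16
BRBRRB: Left { 0,1/2,9/16 }, Right { 5/8,3/4,1 } ⇒ simplest 19/32
BRBRRBB: Left { 0,1/2,9/16,19/32 }, Right { 5/8,3/4,1 } ⇒ simplest 39/64
BRBRRBBB: Left { 0,1/2,9/16,19/32,39/64 }, Right { 5/8,3/4,1 } ⇒ simplest 79/128
BRBRRBBBR: Left { 0,1/2,9/16,19/32,39/64 }, Right { 79/128,5/8,3/4,1 } ⇒ simplest 157/256
BRBRRBBBRR: Left { 0,1/2,9/16,19/32,39/64 }, Right { 157/256,79/128,5/8,3/4,1 } ⇒ simplest 313/512
BRBRRBBBRRR: Left { 0,1/2,9/16,19/32,39/64 }, Right { 313/512,157/256,79/128,5/8,3/4,1 } ⇒ simplest 625/1024
BRBRRBBBRRRB: Left { 0,1/2,9/16,19/32,39/64,625/1024 }, Right { 313/512,157/256,79/128,5/8,3/4,1 } ⇒ simplest 1251/2048
BRBRRBBBRRRBB: Left { 0,1/2,9/16,19/32,39/64,625/1024,1251/2048 }, Right { 313/512,157/256,79/128,5/8,3/4,1 } ⇒ simplest 2503/4096
BRBRRBBBRRRBBR: Left { 0,1/2,9/16,19/32,39/64,625/1024,1251/2048 }, Right { 2503/4096,313/512,157/256,79/128,5/8,3/4,1 } ⇒ simplest 5005/8192
BRBRRBBBRRRBBRB: Left { 0,1/2,9/16,19/32,39/64,625/1024,1251/2048,5005/8192 }, Right { 2503/4096,313/512,157/256,79/128,5/8,3/4,1 } ⇒ simplest 10011/16384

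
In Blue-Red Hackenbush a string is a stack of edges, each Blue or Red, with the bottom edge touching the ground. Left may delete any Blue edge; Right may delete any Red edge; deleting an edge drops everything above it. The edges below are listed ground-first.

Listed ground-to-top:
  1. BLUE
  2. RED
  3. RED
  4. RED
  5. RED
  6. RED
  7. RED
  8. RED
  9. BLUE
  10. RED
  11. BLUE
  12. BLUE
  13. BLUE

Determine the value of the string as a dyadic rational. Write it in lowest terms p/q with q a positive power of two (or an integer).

Prefix values for BLUE RED RED RED RED RED RED RED BLUE RED BLUE BLUE BLUE via {L|R} + simplicity:
B: Left { 0 }, Right { (no moves) } — simplest 1
BR: Left { 0 }, Right { 1 } — simplest 1/2
BRR: Left { 0 }, Right { 1/2, 1 } — simplest 1/4
BRRR: Left { 0 }, Right { 1/4, 1/2, 1 } — simplest 1/8
BRRRR: Left { 0 }, Right { 1/8, 1/4, 1/2, 1 } — simplest 1/16
BRRRRR: Left { 0 }, Right { 1/16, 1/8, 1/4, 1/2, 1 } — simplest 1/32
BRRRRRR: Left { 0 }, Right { 1/32, 1/16, 1/8, 1/4, 1/2, 1 } — simplest 1/64
BRRRRRRR: Left { 0 }, Right { 1/64, 1/32, 1/16, 1/8, 1/4, 1/2, 1 } — simplest 1/128
BRRRRRRRB: Left { 0, 1/128 }, Right { 1/64, 1/32, 1/16, 1/8, 1/4, 1/2, 1 } — simplest 3/256
BRRRRRRRBR: Left { 0, 1/128 }, Right { 3/256, 1/64, 1/32, 1/16, 1/8, 1/4, 1/2, 1 } — simplest 5/512
BRRRRRRRBRB: Left { 0, 1/128, 5/512 }, Right { 3/256, 1/64, 1/32, 1/16, 1/8, 1/4, 1/2, 1 } — simplest 11/1024
BRRRRRRRBRBB: Left { 0, 1/128, 5/512, 11/1024 }, Right { 3/256, 1/64, 1/32, 1/16, 1/8, 1/4, 1/2, 1 } — simplest 23/2048
BRRRRRRRBRBBB: Left { 0, 1/128, 5/512, 11/1024, 23/2048 }, Right { 3/256, 1/64, 1/32, 1/16, 1/8, 1/4, 1/2, 1 } — simplest 47/4096

47/4096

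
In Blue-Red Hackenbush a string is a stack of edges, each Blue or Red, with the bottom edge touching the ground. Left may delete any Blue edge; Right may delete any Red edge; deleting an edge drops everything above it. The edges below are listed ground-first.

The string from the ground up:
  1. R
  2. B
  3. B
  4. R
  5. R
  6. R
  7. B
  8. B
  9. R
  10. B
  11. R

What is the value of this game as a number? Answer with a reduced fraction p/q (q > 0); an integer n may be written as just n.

1 of 11 · R · max L −∞ · min R 0 => -1
2 of 11 · RB · max L -1 · min R 0 => -1/2
3 of 11 · RBB · max L -1/2 · min R 0 => -1/4
4 of 11 · RBBR · max L -1/2 · min R -1/4 => -3/8
5 of 11 · RBBRR · max L -1/2 · min R -3/8 => -7/16
6 of 11 · RBBRRR · max L -1/2 · min R -7/16 => -15/32
7 of 11 · RBBRRRB · max L -15/32 · min R -7/16 => -29/64
8 of 11 · RBBRRRBB · max L -29/64 · min R -7/16 => -57/128
9 of 11 · RBBRRRBBR · max L -29/64 · min R -57/128 => -115/256
10 of 11 · RBBRRRBBRB · max L -115/256 · min R -57/128 => -229/512
11 of 11 · RBBRRRBBRBR · max L -115/256 · min R -229/512 => -459/1024

-459/1024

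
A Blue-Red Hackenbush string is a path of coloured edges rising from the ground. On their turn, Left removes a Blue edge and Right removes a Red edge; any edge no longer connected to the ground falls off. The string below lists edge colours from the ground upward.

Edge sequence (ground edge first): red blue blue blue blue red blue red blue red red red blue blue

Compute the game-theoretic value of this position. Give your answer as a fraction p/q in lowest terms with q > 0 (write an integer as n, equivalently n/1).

Build val(s[:k]) for k = 1..14, string s = red blue blue blue blue red blue red blue red red red blue blue.
edge 1 of 14 (red): { ∅ | 0 } so -1
edge 2 of 14 (blue): { -1 | 0 } so -1/2
edge 3 of 14 (blue): { -1,-1/2 | 0 } so -1/4
edge 4 of 14 (blue): { -1,-1/2,-1/4 | 0 } so -1/8
edge 5 of 14 (blue): { -1,-1/2,-1/4,-1/8 | 0 } so -1/16
edge 6 of 14 (red): { -1,-1/2,-1/4,-1/8 | -1/16,0 } so -3/32
edge 7 of 14 (blue): { -1,-1/2,-1/4,-1/8,-3/32 | -1/16,0 } so -5/64
edge 8 of 14 (red): { -1,-1/2,-1/4,-1/8,-3/32 | -5/64,-1/16,0 } so -11/128
edge 9 of 14 (blue): { -1,-1/2,-1/4,-1/8,-3/32,-11/128 | -5/64,-1/16,0 } so -21/256
edge 10 of 14 (red): { -1,-1/2,-1/4,-1/8,-3/32,-11/128 | -21/256,-5/64,-1/16,0 } so -43/512
edge 11 of 14 (red): { -1,-1/2,-1/4,-1/8,-3/32,-11/128 | -43/512,-21/256,-5/64,-1/16,0 } so -87/1024
edge 12 of 14 (red): { -1,-1/2,-1/4,-1/8,-3/32,-11/128 | -87/1024,-43/512,-21/256,-5/64,-1/16,0 } so -175/2048
edge 13 of 14 (blue): { -1,-1/2,-1/4,-1/8,-3/32,-11/128,-175/2048 | -87/1024,-43/512,-21/256,-5/64,-1/16,0 } so -349/4096
edge 14 of 14 (blue): { -1,-1/2,-1/4,-1/8,-3/32,-11/128,-175/2048,-349/4096 | -87/1024,-43/512,-21/256,-5/64,-1/16,0 } so -697/8192

-697/8192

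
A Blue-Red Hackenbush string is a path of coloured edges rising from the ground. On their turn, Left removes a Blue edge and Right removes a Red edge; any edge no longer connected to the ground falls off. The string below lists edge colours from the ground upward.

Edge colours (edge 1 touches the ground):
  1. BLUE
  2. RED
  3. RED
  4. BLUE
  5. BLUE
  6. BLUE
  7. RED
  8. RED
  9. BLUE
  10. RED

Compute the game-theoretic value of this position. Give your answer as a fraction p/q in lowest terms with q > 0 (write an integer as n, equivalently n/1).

229/512

B: Left { 0 }, Right { none } — simplest 1
BR: Left { 0 }, Right { 1 } — simplest 1/2
BRR: Left { 0 }, Right { 1/2; 1 } — simplest 1/4
BRRB: Left { 0; 1/4 }, Right { 1/2; 1 } — simplest 3/8
BRRBB: Left { 0; 1/4; 3/8 }, Right { 1/2; 1 } — simplest 7/16
BRRBBB: Left { 0; 1/4; 3/8; 7/16 }, Right { 1/2; 1 } — simplest 15/32
BRRBBBR: Left { 0; 1/4; 3/8; 7/16 }, Right { 15/32; 1/2; 1 } — simplest 29/64
BRRBBBRR: Left { 0; 1/4; 3/8; 7/16 }, Right { 29/64; 15/32; 1/2; 1 } — simplest 57/128
BRRBBBRRB: Left { 0; 1/4; 3/8; 7/16; 57/128 }, Right { 29/64; 15/32; 1/2; 1 } — simplest 115/256
BRRBBBRRBR: Left { 0; 1/4; 3/8; 7/16; 57/128 }, Right { 115/256; 29/64; 15/32; 1/2; 1 } — simplest 229/512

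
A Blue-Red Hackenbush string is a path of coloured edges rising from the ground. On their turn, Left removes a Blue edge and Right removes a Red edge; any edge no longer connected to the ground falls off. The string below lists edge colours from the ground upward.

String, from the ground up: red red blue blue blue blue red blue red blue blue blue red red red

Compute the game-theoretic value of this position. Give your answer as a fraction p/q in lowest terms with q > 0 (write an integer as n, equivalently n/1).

Prefix values for red red blue blue blue blue red blue red blue blue blue red red red via {L|R} + simplicity:
1 of 15 · r · max L −∞ · min R 0 ⇒ -1
2 of 15 · rr · max L −∞ · min R -1 ⇒ -2
3 of 15 · rrb · max L -2 · min R -1 ⇒ -3/2
4 of 15 · rrbb · max L -3/2 · min R -1 ⇒ -5/4
5 of 15 · rrbbb · max L -5/4 · min R -1 ⇒ -9/8
6 of 15 · rrbbbb · max L -9/8 · min R -1 ⇒ -17/16
7 of 15 · rrbbbbr · max L -9/8 · min R -17/16 ⇒ -35/32
8 of 15 · rrbbbbrb · max L -35/32 · min R -17/16 ⇒ -69/64
9 of 15 · rrbbbbrbr · max L -35/32 · min R -69/64 ⇒ -139/128
10 of 15 · rrbbbbrbrb · max L -139/128 · min R -69/64 ⇒ -277/256
11 of 15 · rrbbbbrbrbb · max L -277/256 · min R -69/64 ⇒ -553/512
12 of 15 · rrbbbbrbrbbb · max L -553/512 · min R -69/64 ⇒ -1105/1024
13 of 15 · rrbbbbrbrbbbr · max L -553/512 · min R -1105/1024 ⇒ -2211/2048
14 of 15 · rrbbbbrbrbbbrr · max L -553/512 · min R -2211/2048 ⇒ -4423/4096
15 of 15 · rrbbbbrbrbbbrrr · max L -553/512 · min R -4423/4096 ⇒ -8847/8192

-8847/8192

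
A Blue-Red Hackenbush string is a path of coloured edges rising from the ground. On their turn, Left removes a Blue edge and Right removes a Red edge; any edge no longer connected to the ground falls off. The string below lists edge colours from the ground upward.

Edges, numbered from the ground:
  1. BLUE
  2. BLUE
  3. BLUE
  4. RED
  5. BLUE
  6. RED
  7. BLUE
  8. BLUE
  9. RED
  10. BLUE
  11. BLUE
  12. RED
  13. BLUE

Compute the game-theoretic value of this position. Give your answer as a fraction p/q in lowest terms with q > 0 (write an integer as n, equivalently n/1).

2779/1024

Prefix values for BLUE BLUE BLUE RED BLUE RED BLUE BLUE RED BLUE BLUE RED BLUE via {L|R} + simplicity:
edge 1 of 13 (BLUE): { 0 | (no moves) } ⇒ 1
edge 2 of 13 (BLUE): { 0 1 | (no moves) } ⇒ 2
edge 3 of 13 (BLUE): { 0 1 2 | (no moves) } ⇒ 3
edge 4 of 13 (RED): { 0 1 2 | 3 } ⇒ 5/2
edge 5 of 13 (BLUE): { 0 1 2 5/2 | 3 } ⇒ 11/4
edge 6 of 13 (RED): { 0 1 2 5/2 | 11/4 3 } ⇒ 21/8
edge 7 of 13 (BLUE): { 0 1 2 5/2 21/8 | 11/4 3 } ⇒ 43/16
edge 8 of 13 (BLUE): { 0 1 2 5/2 21/8 43/16 | 11/4 3 } ⇒ 87/32
edge 9 of 13 (RED): { 0 1 2 5/2 21/8 43/16 | 87/32 11/4 3 } ⇒ 173/64
edge 10 of 13 (BLUE): { 0 1 2 5/2 21/8 43/16 173/64 | 87/32 11/4 3 } ⇒ 347/128
edge 11 of 13 (BLUE): { 0 1 2 5/2 21/8 43/16 173/64 347/128 | 87/32 11/4 3 } ⇒ 695/256
edge 12 of 13 (RED): { 0 1 2 5/2 21/8 43/16 173/64 347/128 | 695/256 87/32 11/4 3 } ⇒ 1389/512
edge 13 of 13 (BLUE): { 0 1 2 5/2 21/8 43/16 173/64 347/128 1389/512 | 695/256 87/32 11/4 3 } ⇒ 2779/1024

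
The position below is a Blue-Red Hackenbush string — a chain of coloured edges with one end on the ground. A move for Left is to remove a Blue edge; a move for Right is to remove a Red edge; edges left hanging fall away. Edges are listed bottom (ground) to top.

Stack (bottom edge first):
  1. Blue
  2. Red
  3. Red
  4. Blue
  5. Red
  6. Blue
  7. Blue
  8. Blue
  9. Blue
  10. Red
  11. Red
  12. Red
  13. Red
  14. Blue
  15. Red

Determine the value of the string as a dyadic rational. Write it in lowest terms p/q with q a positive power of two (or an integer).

6021/16384

Build g(s[:k]) for k = 1..15, string s = Blue Red Red Blue Red Blue Blue Blue Blue Red Red Red Red Blue Red.
step 1: add Blue to get B; options L={ 0 } R={ · } — 1
step 2: add Red to get BR; options L={ 0 } R={ 1 } — 1/2
step 3: add Red to get BRR; options L={ 0 } R={ 1/2, 1 } — 1/4
step 4: add Blue to get BRRB; options L={ 0, 1/4 } R={ 1/2, 1 } — 3/8
step 5: add Red to get BRRBR; options L={ 0, 1/4 } R={ 3/8, 1/2, 1 } — 5/16
step 6: add Blue to get BRRBRB; options L={ 0, 1/4, 5/16 } R={ 3/8, 1/2, 1 } — 11/32
step 7: add Blue to get BRRBRBB; options L={ 0, 1/4, 5/16, 11/32 } R={ 3/8, 1/2, 1 } — 23/64
step 8: add Blue to get BRRBRBBB; options L={ 0, 1/4, 5/16, 11/32, 23/64 } R={ 3/8, 1/2, 1 } — 47/128
step 9: add Blue to get BRRBRBBBB; options L={ 0, 1/4, 5/16, 11/32, 23/64, 47/128 } R={ 3/8, 1/2, 1 } — 95/256
step 10: add Red to get BRRBRBBBBR; options L={ 0, 1/4, 5/16, 11/32, 23/64, 47/128 } R={ 95/256, 3/8, 1/2, 1 } — 189/512
step 11: add Red to get BRRBRBBBBRR; options L={ 0, 1/4, 5/16, 11/32, 23/64, 47/128 } R={ 189/512, 95/256, 3/8, 1/2, 1 } — 377/1024
step 12: add Red to get BRRBRBBBBRRR; options L={ 0, 1/4, 5/16, 11/32, 23/64, 47/128 } R={ 377/1024, 189/512, 95/256, 3/8, 1/2, 1 } — 753/2048
step 13: add Red to get BRRBRBBBBRRRR; options L={ 0, 1/4, 5/16, 11/32, 23/64, 47/128 } R={ 753/2048, 377/1024, 189/512, 95/256, 3/8, 1/2, 1 } — 1505/4096
step 14: add Blue to get BRRBRBBBBRRRRB; options L={ 0, 1/4, 5/16, 11/32, 23/64, 47/128, 1505/4096 } R={ 753/2048, 377/1024, 189/512, 95/256, 3/8, 1/2, 1 } — 3011/8192
step 15: add Red to get BRRBRBBBBRRRRBR; options L={ 0, 1/4, 5/16, 11/32, 23/64, 47/128, 1505/4096 } R={ 3011/8192, 753/2048, 377/1024, 189/512, 95/256, 3/8, 1/2, 1 } — 6021/16384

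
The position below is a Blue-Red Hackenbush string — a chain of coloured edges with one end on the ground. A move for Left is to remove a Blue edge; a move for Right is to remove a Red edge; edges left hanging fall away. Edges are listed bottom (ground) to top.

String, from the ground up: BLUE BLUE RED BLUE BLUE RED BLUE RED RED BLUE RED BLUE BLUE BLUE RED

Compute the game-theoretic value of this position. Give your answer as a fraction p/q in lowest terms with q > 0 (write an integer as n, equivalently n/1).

14941/8192

edge 1 of 15 (BLUE): { 0 | ∅ } — 1
edge 2 of 15 (BLUE): { 0; 1 | ∅ } — 2
edge 3 of 15 (RED): { 0; 1 | 2 } — 3/2
edge 4 of 15 (BLUE): { 0; 1; 3/2 | 2 } — 7/4
edge 5 of 15 (BLUE): { 0; 1; 3/2; 7/4 | 2 } — 15/8
edge 6 of 15 (RED): { 0; 1; 3/2; 7/4 | 15/8; 2 } — 29/16
edge 7 of 15 (BLUE): { 0; 1; 3/2; 7/4; 29/16 | 15/8; 2 } — 59/32
edge 8 of 15 (RED): { 0; 1; 3/2; 7/4; 29/16 | 59/32; 15/8; 2 } — 117/64
edge 9 of 15 (RED): { 0; 1; 3/2; 7/4; 29/16 | 117/64; 59/32; 15/8; 2 } — 233/128
edge 10 of 15 (BLUE): { 0; 1; 3/2; 7/4; 29/16; 233/128 | 117/64; 59/32; 15/8; 2 } — 467/256
edge 11 of 15 (RED): { 0; 1; 3/2; 7/4; 29/16; 233/128 | 467/256; 117/64; 59/32; 15/8; 2 } — 933/512
edge 12 of 15 (BLUE): { 0; 1; 3/2; 7/4; 29/16; 233/128; 933/512 | 467/256; 117/64; 59/32; 15/8; 2 } — 1867/1024
edge 13 of 15 (BLUE): { 0; 1; 3/2; 7/4; 29/16; 233/128; 933/512; 1867/1024 | 467/256; 117/64; 59/32; 15/8; 2 } — 3735/2048
edge 14 of 15 (BLUE): { 0; 1; 3/2; 7/4; 29/16; 233/128; 933/512; 1867/1024; 3735/2048 | 467/256; 117/64; 59/32; 15/8; 2 } — 7471/4096
edge 15 of 15 (RED): { 0; 1; 3/2; 7/4; 29/16; 233/128; 933/512; 1867/1024; 3735/2048 | 7471/4096; 467/256; 117/64; 59/32; 15/8; 2 } — 14941/8192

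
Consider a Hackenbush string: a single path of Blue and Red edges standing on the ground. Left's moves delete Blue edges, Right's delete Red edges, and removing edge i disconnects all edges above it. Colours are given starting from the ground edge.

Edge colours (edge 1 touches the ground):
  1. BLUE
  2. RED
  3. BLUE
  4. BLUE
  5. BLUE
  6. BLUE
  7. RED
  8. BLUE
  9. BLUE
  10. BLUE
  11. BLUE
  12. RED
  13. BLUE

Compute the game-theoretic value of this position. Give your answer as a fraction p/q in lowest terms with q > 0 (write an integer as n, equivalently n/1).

3963/4096

Recurse on prefixes of the 13-edge string BLUE RED BLUE BLUE BLUE BLUE RED BLUE BLUE BLUE BLUE RED BLUE:
step 1: add BLUE to get B; options L={ 0 } R={ (no moves) } ⇒ 1
step 2: add RED to get BR; options L={ 0 } R={ 1 } ⇒ 1/2
step 3: add BLUE to get BRB; options L={ 0,1/2 } R={ 1 } ⇒ 3/4
step 4: add BLUE to get BRBB; options L={ 0,1/2,3/4 } R={ 1 } ⇒ 7/8
step 5: add BLUE to get BRBBB; options L={ 0,1/2,3/4,7/8 } R={ 1 } ⇒ 15/16
step 6: add BLUE to get BRBBBB; options L={ 0,1/2,3/4,7/8,15/16 } R={ 1 } ⇒ 31/32
step 7: add RED to get BRBBBBR; options L={ 0,1/2,3/4,7/8,15/16 } R={ 31/32,1 } ⇒ 61/64
step 8: add BLUE to get BRBBBBRB; options L={ 0,1/2,3/4,7/8,15/16,61/64 } R={ 31/32,1 } ⇒ 123/128
step 9: add BLUE to get BRBBBBRBB; options L={ 0,1/2,3/4,7/8,15/16,61/64,123/128 } R={ 31/32,1 } ⇒ 247/256
step 10: add BLUE to get BRBBBBRBBB; options L={ 0,1/2,3/4,7/8,15/16,61/64,123/128,247/256 } R={ 31/32,1 } ⇒ 495/512
step 11: add BLUE to get BRBBBBRBBBB; options L={ 0,1/2,3/4,7/8,15/16,61/64,123/128,247/256,495/512 } R={ 31/32,1 } ⇒ 991/1024
step 12: add RED to get BRBBBBRBBBBR; options L={ 0,1/2,3/4,7/8,15/16,61/64,123/128,247/256,495/512 } R={ 991/1024,31/32,1 } ⇒ 1981/2048
step 13: add BLUE to get BRBBBBRBBBBRB; options L={ 0,1/2,3/4,7/8,15/16,61/64,123/128,247/256,495/512,1981/2048 } R={ 991/1024,31/32,1 } ⇒ 3963/4096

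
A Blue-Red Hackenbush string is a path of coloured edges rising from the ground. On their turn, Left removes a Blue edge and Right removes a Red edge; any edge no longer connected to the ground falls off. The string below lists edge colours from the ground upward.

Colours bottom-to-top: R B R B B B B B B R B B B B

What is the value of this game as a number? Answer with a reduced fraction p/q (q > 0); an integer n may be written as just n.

Recurse on prefixes of the 14-edge string R B R B B B B B B R B B B B:
R: Left {  }, Right { 0 } => simplest -1
RB: Left { -1 }, Right { 0 } => simplest -1/2
RBR: Left { -1 }, Right { -1/2 0 } => simplest -3/4
RBRB: Left { -1 -3/4 }, Right { -1/2 0 } => simplest -5/8
RBRBB: Left { -1 -3/4 -5/8 }, Right { -1/2 0 } => simplest -9/16
RBRBBB: Left { -1 -3/4 -5/8 -9/16 }, Right { -1/2 0 } => simplest -17/32
RBRBBBB: Left { -1 -3/4 -5/8 -9/16 -17/32 }, Right { -1/2 0 } => simplest -33/64
RBRBBBBB: Left { -1 -3/4 -5/8 -9/16 -17/32 -33/64 }, Right { -1/2 0 } => simplest -65/128
RBRBBBBBB: Left { -1 -3/4 -5/8 -9/16 -17/32 -33/64 -65/128 }, Right { -1/2 0 } => simplest -129/256
RBRBBBBBBR: Left { -1 -3/4 -5/8 -9/16 -17/32 -33/64 -65/128 }, Right { -129/256 -1/2 0 } => simplest -259/512
RBRBBBBBBRB: Left { -1 -3/4 -5/8 -9/16 -17/32 -33/64 -65/128 -259/512 }, Right { -129/256 -1/2 0 } => simplest -517/1024
RBRBBBBBBRBB: Left { -1 -3/4 -5/8 -9/16 -17/32 -33/64 -65/128 -259/512 -517/1024 }, Right { -129/256 -1/2 0 } => simplest -1033/2048
RBRBBBBBBRBBB: Left { -1 -3/4 -5/8 -9/16 -17/32 -33/64 -65/128 -259/512 -517/1024 -1033/2048 }, Right { -129/256 -1/2 0 } => simplest -2065/4096
RBRBBBBBBRBBBB: Left { -1 -3/4 -5/8 -9/16 -17/32 -33/64 -65/128 -259/512 -517/1024 -1033/2048 -2065/4096 }, Right { -129/256 -1/2 0 } => simplest -4129/8192

-4129/8192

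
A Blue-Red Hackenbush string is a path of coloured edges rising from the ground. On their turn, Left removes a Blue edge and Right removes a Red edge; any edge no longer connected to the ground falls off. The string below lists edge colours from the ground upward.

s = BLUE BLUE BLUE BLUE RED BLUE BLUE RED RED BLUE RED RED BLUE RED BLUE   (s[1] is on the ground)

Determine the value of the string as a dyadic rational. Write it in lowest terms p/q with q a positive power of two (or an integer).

7755/2048

Recurse on prefixes of the 15-edge string BLUE BLUE BLUE BLUE RED BLUE BLUE RED RED BLUE RED RED BLUE RED BLUE:
edge 1 of 15 (BLUE): { 0 |  } so 1
edge 2 of 15 (BLUE): { 0,1 |  } so 2
edge 3 of 15 (BLUE): { 0,1,2 |  } so 3
edge 4 of 15 (BLUE): { 0,1,2,3 |  } so 4
edge 5 of 15 (RED): { 0,1,2,3 | 4 } so 7/2
edge 6 of 15 (BLUE): { 0,1,2,3,7/2 | 4 } so 15/4
edge 7 of 15 (BLUE): { 0,1,2,3,7/2,15/4 | 4 } so 31/8
edge 8 of 15 (RED): { 0,1,2,3,7/2,15/4 | 31/8,4 } so 61/16
edge 9 of 15 (RED): { 0,1,2,3,7/2,15/4 | 61/16,31/8,4 } so 121/32
edge 10 of 15 (BLUE): { 0,1,2,3,7/2,15/4,121/32 | 61/16,31/8,4 } so 243/64
edge 11 of 15 (RED): { 0,1,2,3,7/2,15/4,121/32 | 243/64,61/16,31/8,4 } so 485/128
edge 12 of 15 (RED): { 0,1,2,3,7/2,15/4,121/32 | 485/128,243/64,61/16,31/8,4 } so 969/256
edge 13 of 15 (BLUE): { 0,1,2,3,7/2,15/4,121/32,969/256 | 485/128,243/64,61/16,31/8,4 } so 1939/512
edge 14 of 15 (RED): { 0,1,2,3,7/2,15/4,121/32,969/256 | 1939/512,485/128,243/64,61/16,31/8,4 } so 3877/1024
edge 15 of 15 (BLUE): { 0,1,2,3,7/2,15/4,121/32,969/256,3877/1024 | 1939/512,485/128,243/64,61/16,31/8,4 } so 7755/2048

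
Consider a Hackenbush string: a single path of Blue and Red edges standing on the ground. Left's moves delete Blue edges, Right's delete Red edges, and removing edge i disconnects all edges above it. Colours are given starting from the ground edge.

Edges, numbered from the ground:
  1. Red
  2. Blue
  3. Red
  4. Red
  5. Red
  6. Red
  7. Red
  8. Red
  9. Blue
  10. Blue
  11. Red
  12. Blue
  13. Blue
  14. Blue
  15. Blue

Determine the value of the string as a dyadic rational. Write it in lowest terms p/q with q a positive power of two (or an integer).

Build v(s[:k]) for k = 1..15, string s = Red Blue Red Red Red Red Red Red Blue Blue Red Blue Blue Blue Blue.
v_1 [R]  L=[·]  R=[0]  ⇒ -1
v_2 [RB]  L=[-1]  R=[0]  ⇒ -1/2
v_3 [RBR]  L=[-1]  R=[-1/2 0]  ⇒ -3/4
v_4 [RBRR]  L=[-1]  R=[-3/4 -1/2 0]  ⇒ -7/8
v_5 [RBRRR]  L=[-1]  R=[-7/8 -3/4 -1/2 0]  ⇒ -15/16
v_6 [RBRRRR]  L=[-1]  R=[-15/16 -7/8 -3/4 -1/2 0]  ⇒ -31/32
v_7 [RBRRRRR]  L=[-1]  R=[-31/32 -15/16 -7/8 -3/4 -1/2 0]  ⇒ -63/64
v_8 [RBRRRRRR]  L=[-1]  R=[-63/64 -31/32 -15/16 -7/8 -3/4 -1/2 0]  ⇒ -127/128
v_9 [RBRRRRRRB]  L=[-1 -127/128]  R=[-63/64 -31/32 -15/16 -7/8 -3/4 -1/2 0]  ⇒ -253/256
v_10 [RBRRRRRRBB]  L=[-1 -127/128 -253/256]  R=[-63/64 -31/32 -15/16 -7/8 -3/4 -1/2 0]  ⇒ -505/512
v_11 [RBRRRRRRBBR]  L=[-1 -127/128 -253/256]  R=[-505/512 -63/64 -31/32 -15/16 -7/8 -3/4 -1/2 0]  ⇒ -1011/1024
v_12 [RBRRRRRRBBRB]  L=[-1 -127/128 -253/256 -1011/1024]  R=[-505/512 -63/64 -31/32 -15/16 -7/8 -3/4 -1/2 0]  ⇒ -2021/2048
v_13 [RBRRRRRRBBRBB]  L=[-1 -127/128 -253/256 -1011/1024 -2021/2048]  R=[-505/512 -63/64 -31/32 -15/16 -7/8 -3/4 -1/2 0]  ⇒ -4041/4096
v_14 [RBRRRRRRBBRBBB]  L=[-1 -127/128 -253/256 -1011/1024 -2021/2048 -4041/4096]  R=[-505/512 -63/64 -31/32 -15/16 -7/8 -3/4 -1/2 0]  ⇒ -8081/8192
v_15 [RBRRRRRRBBRBBBB]  L=[-1 -127/128 -253/256 -1011/1024 -2021/2048 -4041/4096 -8081/8192]  R=[-505/512 -63/64 -31/32 -15/16 -7/8 -3/4 -1/2 0]  ⇒ -16161/16384

-16161/16384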